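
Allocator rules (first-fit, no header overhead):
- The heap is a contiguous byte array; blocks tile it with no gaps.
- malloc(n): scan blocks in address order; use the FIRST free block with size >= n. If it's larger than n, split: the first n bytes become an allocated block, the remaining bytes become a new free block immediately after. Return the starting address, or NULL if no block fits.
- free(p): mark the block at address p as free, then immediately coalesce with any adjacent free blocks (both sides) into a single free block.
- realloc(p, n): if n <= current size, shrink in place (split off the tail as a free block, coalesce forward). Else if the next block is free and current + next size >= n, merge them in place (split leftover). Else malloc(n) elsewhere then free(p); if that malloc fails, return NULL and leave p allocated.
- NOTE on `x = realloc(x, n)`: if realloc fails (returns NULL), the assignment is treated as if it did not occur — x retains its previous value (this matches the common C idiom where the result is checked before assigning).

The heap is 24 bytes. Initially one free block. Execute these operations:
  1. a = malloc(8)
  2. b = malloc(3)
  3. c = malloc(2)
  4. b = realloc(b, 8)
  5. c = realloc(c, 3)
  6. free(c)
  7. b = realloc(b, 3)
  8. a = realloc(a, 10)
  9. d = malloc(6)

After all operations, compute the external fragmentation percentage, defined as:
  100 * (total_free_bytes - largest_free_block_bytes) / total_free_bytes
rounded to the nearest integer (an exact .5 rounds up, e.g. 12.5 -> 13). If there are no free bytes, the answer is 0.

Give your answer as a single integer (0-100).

Op 1: a = malloc(8) -> a = 0; heap: [0-7 ALLOC][8-23 FREE]
Op 2: b = malloc(3) -> b = 8; heap: [0-7 ALLOC][8-10 ALLOC][11-23 FREE]
Op 3: c = malloc(2) -> c = 11; heap: [0-7 ALLOC][8-10 ALLOC][11-12 ALLOC][13-23 FREE]
Op 4: b = realloc(b, 8) -> b = 13; heap: [0-7 ALLOC][8-10 FREE][11-12 ALLOC][13-20 ALLOC][21-23 FREE]
Op 5: c = realloc(c, 3) -> c = 8; heap: [0-7 ALLOC][8-10 ALLOC][11-12 FREE][13-20 ALLOC][21-23 FREE]
Op 6: free(c) -> (freed c); heap: [0-7 ALLOC][8-12 FREE][13-20 ALLOC][21-23 FREE]
Op 7: b = realloc(b, 3) -> b = 13; heap: [0-7 ALLOC][8-12 FREE][13-15 ALLOC][16-23 FREE]
Op 8: a = realloc(a, 10) -> a = 0; heap: [0-9 ALLOC][10-12 FREE][13-15 ALLOC][16-23 FREE]
Op 9: d = malloc(6) -> d = 16; heap: [0-9 ALLOC][10-12 FREE][13-15 ALLOC][16-21 ALLOC][22-23 FREE]
Free blocks: [3 2] total_free=5 largest=3 -> 100*(5-3)/5 = 200/5 = 40

Answer: 40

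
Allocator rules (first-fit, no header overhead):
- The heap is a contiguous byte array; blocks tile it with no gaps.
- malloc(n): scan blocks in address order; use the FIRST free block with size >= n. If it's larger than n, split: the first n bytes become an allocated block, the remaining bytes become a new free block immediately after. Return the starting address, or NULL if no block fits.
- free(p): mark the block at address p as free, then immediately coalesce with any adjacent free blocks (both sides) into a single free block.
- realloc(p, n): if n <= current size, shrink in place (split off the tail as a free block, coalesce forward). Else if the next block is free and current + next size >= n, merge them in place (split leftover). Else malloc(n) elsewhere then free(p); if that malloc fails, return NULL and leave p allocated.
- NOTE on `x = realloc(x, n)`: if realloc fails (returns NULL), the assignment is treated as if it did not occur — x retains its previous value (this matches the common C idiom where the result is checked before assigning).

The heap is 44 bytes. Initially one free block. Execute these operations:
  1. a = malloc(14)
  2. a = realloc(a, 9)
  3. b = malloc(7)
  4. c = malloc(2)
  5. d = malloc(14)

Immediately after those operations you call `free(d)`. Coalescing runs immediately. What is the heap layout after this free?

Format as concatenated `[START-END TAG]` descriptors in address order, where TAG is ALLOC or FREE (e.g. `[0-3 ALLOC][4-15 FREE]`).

Answer: [0-8 ALLOC][9-15 ALLOC][16-17 ALLOC][18-43 FREE]

Derivation:
Op 1: a = malloc(14) -> a = 0; heap: [0-13 ALLOC][14-43 FREE]
Op 2: a = realloc(a, 9) -> a = 0; heap: [0-8 ALLOC][9-43 FREE]
Op 3: b = malloc(7) -> b = 9; heap: [0-8 ALLOC][9-15 ALLOC][16-43 FREE]
Op 4: c = malloc(2) -> c = 16; heap: [0-8 ALLOC][9-15 ALLOC][16-17 ALLOC][18-43 FREE]
Op 5: d = malloc(14) -> d = 18; heap: [0-8 ALLOC][9-15 ALLOC][16-17 ALLOC][18-31 ALLOC][32-43 FREE]
free(d): d = 18 -> block [18-31 ALLOC]; mark free, coalesce with adjacent free neighbors -> [0-8 ALLOC][9-15 ALLOC][16-17 ALLOC][18-43 FREE]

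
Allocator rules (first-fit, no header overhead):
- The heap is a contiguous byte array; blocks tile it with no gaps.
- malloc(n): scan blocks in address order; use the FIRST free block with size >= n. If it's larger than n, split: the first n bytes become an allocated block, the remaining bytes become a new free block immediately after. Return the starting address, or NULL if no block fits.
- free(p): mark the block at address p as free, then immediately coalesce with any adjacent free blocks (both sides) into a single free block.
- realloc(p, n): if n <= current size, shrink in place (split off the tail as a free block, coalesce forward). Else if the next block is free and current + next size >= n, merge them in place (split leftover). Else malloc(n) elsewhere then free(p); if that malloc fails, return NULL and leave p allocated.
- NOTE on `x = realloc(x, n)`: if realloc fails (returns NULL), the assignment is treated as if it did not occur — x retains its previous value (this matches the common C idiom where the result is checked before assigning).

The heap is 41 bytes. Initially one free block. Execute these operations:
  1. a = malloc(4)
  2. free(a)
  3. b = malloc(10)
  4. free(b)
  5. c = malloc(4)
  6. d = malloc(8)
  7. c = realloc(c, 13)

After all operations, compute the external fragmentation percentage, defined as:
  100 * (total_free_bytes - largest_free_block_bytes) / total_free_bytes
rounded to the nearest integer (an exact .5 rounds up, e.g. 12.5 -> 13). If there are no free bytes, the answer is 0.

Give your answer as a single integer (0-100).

Op 1: a = malloc(4) -> a = 0; heap: [0-3 ALLOC][4-40 FREE]
Op 2: free(a) -> (freed a); heap: [0-40 FREE]
Op 3: b = malloc(10) -> b = 0; heap: [0-9 ALLOC][10-40 FREE]
Op 4: free(b) -> (freed b); heap: [0-40 FREE]
Op 5: c = malloc(4) -> c = 0; heap: [0-3 ALLOC][4-40 FREE]
Op 6: d = malloc(8) -> d = 4; heap: [0-3 ALLOC][4-11 ALLOC][12-40 FREE]
Op 7: c = realloc(c, 13) -> c = 12; heap: [0-3 FREE][4-11 ALLOC][12-24 ALLOC][25-40 FREE]
Free blocks: [4 16] total_free=20 largest=16 -> 100*(20-16)/20 = 400/20 = 20

Answer: 20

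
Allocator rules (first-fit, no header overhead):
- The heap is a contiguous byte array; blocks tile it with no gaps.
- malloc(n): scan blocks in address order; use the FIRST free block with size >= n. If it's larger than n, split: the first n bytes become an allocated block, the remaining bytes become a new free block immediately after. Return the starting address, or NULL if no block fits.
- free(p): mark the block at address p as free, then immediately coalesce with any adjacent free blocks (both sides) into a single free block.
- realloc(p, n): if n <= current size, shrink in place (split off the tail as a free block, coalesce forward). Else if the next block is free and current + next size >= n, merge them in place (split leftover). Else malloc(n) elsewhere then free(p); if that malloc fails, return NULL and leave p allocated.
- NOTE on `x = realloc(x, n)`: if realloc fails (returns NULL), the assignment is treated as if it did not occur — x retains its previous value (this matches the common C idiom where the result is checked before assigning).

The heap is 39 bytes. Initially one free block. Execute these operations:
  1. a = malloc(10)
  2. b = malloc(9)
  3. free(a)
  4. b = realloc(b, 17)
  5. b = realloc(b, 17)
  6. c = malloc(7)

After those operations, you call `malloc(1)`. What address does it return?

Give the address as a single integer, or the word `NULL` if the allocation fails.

Answer: 7

Derivation:
Op 1: a = malloc(10) -> a = 0; heap: [0-9 ALLOC][10-38 FREE]
Op 2: b = malloc(9) -> b = 10; heap: [0-9 ALLOC][10-18 ALLOC][19-38 FREE]
Op 3: free(a) -> (freed a); heap: [0-9 FREE][10-18 ALLOC][19-38 FREE]
Op 4: b = realloc(b, 17) -> b = 10; heap: [0-9 FREE][10-26 ALLOC][27-38 FREE]
Op 5: b = realloc(b, 17) -> b = 10; heap: [0-9 FREE][10-26 ALLOC][27-38 FREE]
Op 6: c = malloc(7) -> c = 0; heap: [0-6 ALLOC][7-9 FREE][10-26 ALLOC][27-38 FREE]
malloc(1): first-fit scan over [0-6 ALLOC][7-9 FREE][10-26 ALLOC][27-38 FREE] -> 7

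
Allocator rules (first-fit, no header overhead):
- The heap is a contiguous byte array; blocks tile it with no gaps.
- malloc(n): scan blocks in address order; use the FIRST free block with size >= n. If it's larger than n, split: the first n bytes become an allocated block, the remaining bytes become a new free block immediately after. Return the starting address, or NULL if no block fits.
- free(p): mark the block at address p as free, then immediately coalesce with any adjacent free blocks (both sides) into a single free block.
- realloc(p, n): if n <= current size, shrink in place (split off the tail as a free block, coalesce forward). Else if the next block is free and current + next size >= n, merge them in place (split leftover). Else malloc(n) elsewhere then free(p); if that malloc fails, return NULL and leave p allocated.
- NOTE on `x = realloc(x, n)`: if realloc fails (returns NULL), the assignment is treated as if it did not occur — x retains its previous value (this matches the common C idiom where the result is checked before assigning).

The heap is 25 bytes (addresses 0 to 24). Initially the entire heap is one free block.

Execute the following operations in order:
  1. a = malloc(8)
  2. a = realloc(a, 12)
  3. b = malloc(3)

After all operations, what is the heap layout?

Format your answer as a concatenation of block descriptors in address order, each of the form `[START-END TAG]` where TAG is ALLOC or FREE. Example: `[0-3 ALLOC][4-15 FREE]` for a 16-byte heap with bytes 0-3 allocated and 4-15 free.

Op 1: a = malloc(8) -> a = 0; heap: [0-7 ALLOC][8-24 FREE]
Op 2: a = realloc(a, 12) -> a = 0; heap: [0-11 ALLOC][12-24 FREE]
Op 3: b = malloc(3) -> b = 12; heap: [0-11 ALLOC][12-14 ALLOC][15-24 FREE]

Answer: [0-11 ALLOC][12-14 ALLOC][15-24 FREE]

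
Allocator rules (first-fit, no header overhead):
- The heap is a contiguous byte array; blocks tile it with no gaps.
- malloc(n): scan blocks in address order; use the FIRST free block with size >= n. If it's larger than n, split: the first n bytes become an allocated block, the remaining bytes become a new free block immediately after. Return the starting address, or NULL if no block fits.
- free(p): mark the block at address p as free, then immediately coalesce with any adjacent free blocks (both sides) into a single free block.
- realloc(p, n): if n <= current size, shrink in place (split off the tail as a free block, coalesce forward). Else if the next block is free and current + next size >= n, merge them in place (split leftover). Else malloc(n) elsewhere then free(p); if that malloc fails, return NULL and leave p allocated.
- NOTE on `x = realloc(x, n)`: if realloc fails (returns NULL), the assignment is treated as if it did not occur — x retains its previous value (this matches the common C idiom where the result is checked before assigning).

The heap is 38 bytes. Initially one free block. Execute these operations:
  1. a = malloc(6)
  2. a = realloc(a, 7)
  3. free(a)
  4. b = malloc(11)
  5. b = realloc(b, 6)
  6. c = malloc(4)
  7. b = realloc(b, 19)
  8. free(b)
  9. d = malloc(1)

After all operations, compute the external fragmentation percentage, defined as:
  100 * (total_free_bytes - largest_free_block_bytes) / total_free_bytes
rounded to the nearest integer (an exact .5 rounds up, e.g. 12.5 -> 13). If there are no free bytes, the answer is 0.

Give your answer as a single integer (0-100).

Op 1: a = malloc(6) -> a = 0; heap: [0-5 ALLOC][6-37 FREE]
Op 2: a = realloc(a, 7) -> a = 0; heap: [0-6 ALLOC][7-37 FREE]
Op 3: free(a) -> (freed a); heap: [0-37 FREE]
Op 4: b = malloc(11) -> b = 0; heap: [0-10 ALLOC][11-37 FREE]
Op 5: b = realloc(b, 6) -> b = 0; heap: [0-5 ALLOC][6-37 FREE]
Op 6: c = malloc(4) -> c = 6; heap: [0-5 ALLOC][6-9 ALLOC][10-37 FREE]
Op 7: b = realloc(b, 19) -> b = 10; heap: [0-5 FREE][6-9 ALLOC][10-28 ALLOC][29-37 FREE]
Op 8: free(b) -> (freed b); heap: [0-5 FREE][6-9 ALLOC][10-37 FREE]
Op 9: d = malloc(1) -> d = 0; heap: [0-0 ALLOC][1-5 FREE][6-9 ALLOC][10-37 FREE]
Free blocks: [5 28] total_free=33 largest=28 -> 100*(33-28)/33 = 500/33 ≈ 15.152 -> rounds to 15

Answer: 15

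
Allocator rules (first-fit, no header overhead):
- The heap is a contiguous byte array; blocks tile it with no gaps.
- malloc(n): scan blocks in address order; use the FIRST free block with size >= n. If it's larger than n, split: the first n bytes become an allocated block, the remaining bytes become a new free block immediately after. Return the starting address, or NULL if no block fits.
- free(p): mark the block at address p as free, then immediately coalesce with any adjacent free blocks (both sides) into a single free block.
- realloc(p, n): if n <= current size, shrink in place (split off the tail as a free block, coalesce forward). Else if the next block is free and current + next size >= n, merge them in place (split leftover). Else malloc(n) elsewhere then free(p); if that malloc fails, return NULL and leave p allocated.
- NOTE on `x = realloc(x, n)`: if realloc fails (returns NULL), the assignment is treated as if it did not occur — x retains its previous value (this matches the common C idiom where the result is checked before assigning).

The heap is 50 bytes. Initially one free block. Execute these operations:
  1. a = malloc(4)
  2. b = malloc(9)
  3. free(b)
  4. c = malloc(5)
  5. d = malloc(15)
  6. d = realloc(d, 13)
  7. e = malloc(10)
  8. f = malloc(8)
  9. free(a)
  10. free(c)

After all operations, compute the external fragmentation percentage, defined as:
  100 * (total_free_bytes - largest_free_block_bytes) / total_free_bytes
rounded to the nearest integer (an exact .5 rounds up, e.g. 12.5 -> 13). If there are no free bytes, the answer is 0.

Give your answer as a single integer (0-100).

Op 1: a = malloc(4) -> a = 0; heap: [0-3 ALLOC][4-49 FREE]
Op 2: b = malloc(9) -> b = 4; heap: [0-3 ALLOC][4-12 ALLOC][13-49 FREE]
Op 3: free(b) -> (freed b); heap: [0-3 ALLOC][4-49 FREE]
Op 4: c = malloc(5) -> c = 4; heap: [0-3 ALLOC][4-8 ALLOC][9-49 FREE]
Op 5: d = malloc(15) -> d = 9; heap: [0-3 ALLOC][4-8 ALLOC][9-23 ALLOC][24-49 FREE]
Op 6: d = realloc(d, 13) -> d = 9; heap: [0-3 ALLOC][4-8 ALLOC][9-21 ALLOC][22-49 FREE]
Op 7: e = malloc(10) -> e = 22; heap: [0-3 ALLOC][4-8 ALLOC][9-21 ALLOC][22-31 ALLOC][32-49 FREE]
Op 8: f = malloc(8) -> f = 32; heap: [0-3 ALLOC][4-8 ALLOC][9-21 ALLOC][22-31 ALLOC][32-39 ALLOC][40-49 FREE]
Op 9: free(a) -> (freed a); heap: [0-3 FREE][4-8 ALLOC][9-21 ALLOC][22-31 ALLOC][32-39 ALLOC][40-49 FREE]
Op 10: free(c) -> (freed c); heap: [0-8 FREE][9-21 ALLOC][22-31 ALLOC][32-39 ALLOC][40-49 FREE]
Free blocks: [9 10] total_free=19 largest=10 -> 100*(19-10)/19 = 900/19 ≈ 47.368 -> rounds to 47

Answer: 47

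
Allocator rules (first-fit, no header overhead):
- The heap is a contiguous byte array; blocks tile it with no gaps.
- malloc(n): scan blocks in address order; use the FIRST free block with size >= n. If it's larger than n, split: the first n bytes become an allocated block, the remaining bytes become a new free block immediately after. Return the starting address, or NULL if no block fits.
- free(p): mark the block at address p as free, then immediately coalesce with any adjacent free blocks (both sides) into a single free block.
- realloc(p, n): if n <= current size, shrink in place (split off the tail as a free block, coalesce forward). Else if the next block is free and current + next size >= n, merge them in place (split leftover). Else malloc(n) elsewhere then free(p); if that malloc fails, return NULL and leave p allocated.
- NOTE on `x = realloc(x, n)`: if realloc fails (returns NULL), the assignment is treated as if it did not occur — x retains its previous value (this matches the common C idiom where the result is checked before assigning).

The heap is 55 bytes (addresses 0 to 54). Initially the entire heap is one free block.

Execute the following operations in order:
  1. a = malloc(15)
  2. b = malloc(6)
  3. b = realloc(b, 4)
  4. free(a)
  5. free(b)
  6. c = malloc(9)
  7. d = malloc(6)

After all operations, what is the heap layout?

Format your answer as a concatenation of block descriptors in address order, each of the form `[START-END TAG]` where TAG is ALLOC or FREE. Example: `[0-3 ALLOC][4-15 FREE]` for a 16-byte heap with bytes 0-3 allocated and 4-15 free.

Answer: [0-8 ALLOC][9-14 ALLOC][15-54 FREE]

Derivation:
Op 1: a = malloc(15) -> a = 0; heap: [0-14 ALLOC][15-54 FREE]
Op 2: b = malloc(6) -> b = 15; heap: [0-14 ALLOC][15-20 ALLOC][21-54 FREE]
Op 3: b = realloc(b, 4) -> b = 15; heap: [0-14 ALLOC][15-18 ALLOC][19-54 FREE]
Op 4: free(a) -> (freed a); heap: [0-14 FREE][15-18 ALLOC][19-54 FREE]
Op 5: free(b) -> (freed b); heap: [0-54 FREE]
Op 6: c = malloc(9) -> c = 0; heap: [0-8 ALLOC][9-54 FREE]
Op 7: d = malloc(6) -> d = 9; heap: [0-8 ALLOC][9-14 ALLOC][15-54 FREE]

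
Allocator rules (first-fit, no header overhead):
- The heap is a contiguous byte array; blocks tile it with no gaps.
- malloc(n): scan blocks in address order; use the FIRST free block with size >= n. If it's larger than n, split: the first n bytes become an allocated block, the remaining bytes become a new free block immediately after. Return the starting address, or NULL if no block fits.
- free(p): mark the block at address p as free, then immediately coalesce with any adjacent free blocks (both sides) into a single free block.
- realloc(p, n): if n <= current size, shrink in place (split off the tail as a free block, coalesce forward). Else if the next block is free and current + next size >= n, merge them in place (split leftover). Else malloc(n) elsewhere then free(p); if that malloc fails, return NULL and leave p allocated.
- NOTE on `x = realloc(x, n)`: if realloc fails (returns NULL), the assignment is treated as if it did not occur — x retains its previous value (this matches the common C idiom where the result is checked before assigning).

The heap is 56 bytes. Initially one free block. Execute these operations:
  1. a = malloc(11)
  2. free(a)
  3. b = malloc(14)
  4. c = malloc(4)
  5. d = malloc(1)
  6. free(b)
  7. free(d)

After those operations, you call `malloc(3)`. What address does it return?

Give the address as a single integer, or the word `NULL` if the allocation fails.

Op 1: a = malloc(11) -> a = 0; heap: [0-10 ALLOC][11-55 FREE]
Op 2: free(a) -> (freed a); heap: [0-55 FREE]
Op 3: b = malloc(14) -> b = 0; heap: [0-13 ALLOC][14-55 FREE]
Op 4: c = malloc(4) -> c = 14; heap: [0-13 ALLOC][14-17 ALLOC][18-55 FREE]
Op 5: d = malloc(1) -> d = 18; heap: [0-13 ALLOC][14-17 ALLOC][18-18 ALLOC][19-55 FREE]
Op 6: free(b) -> (freed b); heap: [0-13 FREE][14-17 ALLOC][18-18 ALLOC][19-55 FREE]
Op 7: free(d) -> (freed d); heap: [0-13 FREE][14-17 ALLOC][18-55 FREE]
malloc(3): first-fit scan over [0-13 FREE][14-17 ALLOC][18-55 FREE] -> 0

Answer: 0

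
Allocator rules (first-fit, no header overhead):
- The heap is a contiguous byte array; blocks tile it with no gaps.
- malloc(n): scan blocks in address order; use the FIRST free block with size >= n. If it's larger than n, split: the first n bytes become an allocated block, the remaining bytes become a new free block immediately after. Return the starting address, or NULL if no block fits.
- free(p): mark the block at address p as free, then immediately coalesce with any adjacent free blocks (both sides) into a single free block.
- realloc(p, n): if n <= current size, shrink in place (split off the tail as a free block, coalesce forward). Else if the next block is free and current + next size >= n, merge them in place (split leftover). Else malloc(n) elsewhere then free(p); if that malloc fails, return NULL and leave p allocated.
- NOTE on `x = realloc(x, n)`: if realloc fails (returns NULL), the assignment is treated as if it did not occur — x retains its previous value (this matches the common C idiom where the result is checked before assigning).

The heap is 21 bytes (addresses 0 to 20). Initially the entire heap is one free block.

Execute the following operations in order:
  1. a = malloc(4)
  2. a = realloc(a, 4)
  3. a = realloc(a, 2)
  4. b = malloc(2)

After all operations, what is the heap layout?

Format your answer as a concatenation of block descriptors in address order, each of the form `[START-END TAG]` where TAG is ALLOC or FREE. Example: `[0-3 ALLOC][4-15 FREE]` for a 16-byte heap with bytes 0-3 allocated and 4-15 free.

Op 1: a = malloc(4) -> a = 0; heap: [0-3 ALLOC][4-20 FREE]
Op 2: a = realloc(a, 4) -> a = 0; heap: [0-3 ALLOC][4-20 FREE]
Op 3: a = realloc(a, 2) -> a = 0; heap: [0-1 ALLOC][2-20 FREE]
Op 4: b = malloc(2) -> b = 2; heap: [0-1 ALLOC][2-3 ALLOC][4-20 FREE]

Answer: [0-1 ALLOC][2-3 ALLOC][4-20 FREE]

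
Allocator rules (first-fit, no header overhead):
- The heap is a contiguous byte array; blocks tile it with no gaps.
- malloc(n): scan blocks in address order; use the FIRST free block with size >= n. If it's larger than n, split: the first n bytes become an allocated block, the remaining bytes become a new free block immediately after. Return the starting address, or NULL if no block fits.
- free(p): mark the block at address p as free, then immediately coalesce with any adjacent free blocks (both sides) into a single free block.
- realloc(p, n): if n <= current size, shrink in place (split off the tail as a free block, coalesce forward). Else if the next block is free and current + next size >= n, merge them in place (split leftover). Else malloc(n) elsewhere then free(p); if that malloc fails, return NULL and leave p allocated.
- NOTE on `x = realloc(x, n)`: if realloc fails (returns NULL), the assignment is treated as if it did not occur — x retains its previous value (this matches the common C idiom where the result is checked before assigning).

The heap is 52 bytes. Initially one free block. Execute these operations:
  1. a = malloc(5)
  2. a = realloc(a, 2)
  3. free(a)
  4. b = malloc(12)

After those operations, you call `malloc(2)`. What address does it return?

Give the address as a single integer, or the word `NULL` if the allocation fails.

Answer: 12

Derivation:
Op 1: a = malloc(5) -> a = 0; heap: [0-4 ALLOC][5-51 FREE]
Op 2: a = realloc(a, 2) -> a = 0; heap: [0-1 ALLOC][2-51 FREE]
Op 3: free(a) -> (freed a); heap: [0-51 FREE]
Op 4: b = malloc(12) -> b = 0; heap: [0-11 ALLOC][12-51 FREE]
malloc(2): first-fit scan over [0-11 ALLOC][12-51 FREE] -> 12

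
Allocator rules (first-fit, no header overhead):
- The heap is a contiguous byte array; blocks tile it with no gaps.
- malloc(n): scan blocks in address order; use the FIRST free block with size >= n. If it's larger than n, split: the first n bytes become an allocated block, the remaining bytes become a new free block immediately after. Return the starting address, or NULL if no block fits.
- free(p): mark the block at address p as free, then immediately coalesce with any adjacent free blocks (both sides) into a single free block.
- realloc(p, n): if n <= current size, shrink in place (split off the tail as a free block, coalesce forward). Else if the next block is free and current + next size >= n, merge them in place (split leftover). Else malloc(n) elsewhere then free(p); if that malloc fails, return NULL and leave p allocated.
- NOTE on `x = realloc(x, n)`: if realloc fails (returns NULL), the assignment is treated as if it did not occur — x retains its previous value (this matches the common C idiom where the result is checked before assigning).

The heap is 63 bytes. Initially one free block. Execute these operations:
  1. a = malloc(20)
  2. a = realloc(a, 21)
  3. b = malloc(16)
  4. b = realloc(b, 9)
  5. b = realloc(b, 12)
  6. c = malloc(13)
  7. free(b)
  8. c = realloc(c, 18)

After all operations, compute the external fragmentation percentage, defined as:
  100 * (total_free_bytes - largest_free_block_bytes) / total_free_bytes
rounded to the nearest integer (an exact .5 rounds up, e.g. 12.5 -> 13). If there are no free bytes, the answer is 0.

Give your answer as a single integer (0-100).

Op 1: a = malloc(20) -> a = 0; heap: [0-19 ALLOC][20-62 FREE]
Op 2: a = realloc(a, 21) -> a = 0; heap: [0-20 ALLOC][21-62 FREE]
Op 3: b = malloc(16) -> b = 21; heap: [0-20 ALLOC][21-36 ALLOC][37-62 FREE]
Op 4: b = realloc(b, 9) -> b = 21; heap: [0-20 ALLOC][21-29 ALLOC][30-62 FREE]
Op 5: b = realloc(b, 12) -> b = 21; heap: [0-20 ALLOC][21-32 ALLOC][33-62 FREE]
Op 6: c = malloc(13) -> c = 33; heap: [0-20 ALLOC][21-32 ALLOC][33-45 ALLOC][46-62 FREE]
Op 7: free(b) -> (freed b); heap: [0-20 ALLOC][21-32 FREE][33-45 ALLOC][46-62 FREE]
Op 8: c = realloc(c, 18) -> c = 33; heap: [0-20 ALLOC][21-32 FREE][33-50 ALLOC][51-62 FREE]
Free blocks: [12 12] total_free=24 largest=12 -> 100*(24-12)/24 = 1200/24 = 50

Answer: 50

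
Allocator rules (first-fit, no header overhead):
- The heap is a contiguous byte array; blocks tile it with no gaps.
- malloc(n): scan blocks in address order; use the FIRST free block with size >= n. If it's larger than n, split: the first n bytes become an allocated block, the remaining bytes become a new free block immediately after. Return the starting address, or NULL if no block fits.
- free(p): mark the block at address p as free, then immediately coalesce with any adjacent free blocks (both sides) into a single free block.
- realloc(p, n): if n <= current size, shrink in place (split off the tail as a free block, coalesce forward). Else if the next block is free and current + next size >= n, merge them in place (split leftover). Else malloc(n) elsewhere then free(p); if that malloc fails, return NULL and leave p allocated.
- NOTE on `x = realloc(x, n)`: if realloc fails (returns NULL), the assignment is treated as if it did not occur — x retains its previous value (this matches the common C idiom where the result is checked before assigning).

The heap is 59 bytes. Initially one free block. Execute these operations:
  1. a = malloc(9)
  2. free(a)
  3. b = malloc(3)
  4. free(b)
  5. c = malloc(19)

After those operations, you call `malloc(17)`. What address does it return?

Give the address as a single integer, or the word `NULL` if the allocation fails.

Answer: 19

Derivation:
Op 1: a = malloc(9) -> a = 0; heap: [0-8 ALLOC][9-58 FREE]
Op 2: free(a) -> (freed a); heap: [0-58 FREE]
Op 3: b = malloc(3) -> b = 0; heap: [0-2 ALLOC][3-58 FREE]
Op 4: free(b) -> (freed b); heap: [0-58 FREE]
Op 5: c = malloc(19) -> c = 0; heap: [0-18 ALLOC][19-58 FREE]
malloc(17): first-fit scan over [0-18 ALLOC][19-58 FREE] -> 19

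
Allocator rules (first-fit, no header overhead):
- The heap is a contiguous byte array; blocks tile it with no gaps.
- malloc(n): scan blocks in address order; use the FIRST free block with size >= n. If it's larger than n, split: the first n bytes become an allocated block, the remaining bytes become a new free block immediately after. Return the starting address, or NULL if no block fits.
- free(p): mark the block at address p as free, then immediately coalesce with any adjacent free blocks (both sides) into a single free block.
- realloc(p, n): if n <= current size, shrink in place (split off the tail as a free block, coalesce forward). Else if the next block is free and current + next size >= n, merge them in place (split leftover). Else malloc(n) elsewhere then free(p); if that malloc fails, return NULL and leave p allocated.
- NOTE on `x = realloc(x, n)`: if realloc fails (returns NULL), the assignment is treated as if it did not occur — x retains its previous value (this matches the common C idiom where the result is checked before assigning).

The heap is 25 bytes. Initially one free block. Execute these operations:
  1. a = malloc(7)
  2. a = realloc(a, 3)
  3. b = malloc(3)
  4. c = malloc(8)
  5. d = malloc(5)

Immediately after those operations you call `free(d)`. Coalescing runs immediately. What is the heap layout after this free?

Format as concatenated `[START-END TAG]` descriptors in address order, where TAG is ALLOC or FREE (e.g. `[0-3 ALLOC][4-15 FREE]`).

Op 1: a = malloc(7) -> a = 0; heap: [0-6 ALLOC][7-24 FREE]
Op 2: a = realloc(a, 3) -> a = 0; heap: [0-2 ALLOC][3-24 FREE]
Op 3: b = malloc(3) -> b = 3; heap: [0-2 ALLOC][3-5 ALLOC][6-24 FREE]
Op 4: c = malloc(8) -> c = 6; heap: [0-2 ALLOC][3-5 ALLOC][6-13 ALLOC][14-24 FREE]
Op 5: d = malloc(5) -> d = 14; heap: [0-2 ALLOC][3-5 ALLOC][6-13 ALLOC][14-18 ALLOC][19-24 FREE]
free(d): d = 14 -> block [14-18 ALLOC]; mark free, coalesce with adjacent free neighbors -> [0-2 ALLOC][3-5 ALLOC][6-13 ALLOC][14-24 FREE]

Answer: [0-2 ALLOC][3-5 ALLOC][6-13 ALLOC][14-24 FREE]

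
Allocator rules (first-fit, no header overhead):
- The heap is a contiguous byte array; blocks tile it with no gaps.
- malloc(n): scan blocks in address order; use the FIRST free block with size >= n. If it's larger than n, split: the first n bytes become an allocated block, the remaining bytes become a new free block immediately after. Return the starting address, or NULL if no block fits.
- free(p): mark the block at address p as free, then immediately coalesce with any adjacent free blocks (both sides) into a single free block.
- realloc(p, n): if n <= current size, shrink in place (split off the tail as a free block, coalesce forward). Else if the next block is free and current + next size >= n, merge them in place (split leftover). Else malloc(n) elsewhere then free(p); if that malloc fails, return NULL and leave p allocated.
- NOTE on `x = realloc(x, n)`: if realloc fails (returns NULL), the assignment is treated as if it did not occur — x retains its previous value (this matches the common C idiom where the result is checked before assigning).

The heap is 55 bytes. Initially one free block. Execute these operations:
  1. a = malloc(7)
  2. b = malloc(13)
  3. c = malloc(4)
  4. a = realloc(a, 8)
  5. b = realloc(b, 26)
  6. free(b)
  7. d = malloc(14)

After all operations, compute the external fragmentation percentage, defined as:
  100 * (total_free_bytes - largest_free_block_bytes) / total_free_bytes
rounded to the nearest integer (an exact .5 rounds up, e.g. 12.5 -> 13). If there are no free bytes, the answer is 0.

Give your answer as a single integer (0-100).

Op 1: a = malloc(7) -> a = 0; heap: [0-6 ALLOC][7-54 FREE]
Op 2: b = malloc(13) -> b = 7; heap: [0-6 ALLOC][7-19 ALLOC][20-54 FREE]
Op 3: c = malloc(4) -> c = 20; heap: [0-6 ALLOC][7-19 ALLOC][20-23 ALLOC][24-54 FREE]
Op 4: a = realloc(a, 8) -> a = 24; heap: [0-6 FREE][7-19 ALLOC][20-23 ALLOC][24-31 ALLOC][32-54 FREE]
Op 5: b = realloc(b, 26) -> NULL (b unchanged); heap: [0-6 FREE][7-19 ALLOC][20-23 ALLOC][24-31 ALLOC][32-54 FREE]
Op 6: free(b) -> (freed b); heap: [0-19 FREE][20-23 ALLOC][24-31 ALLOC][32-54 FREE]
Op 7: d = malloc(14) -> d = 0; heap: [0-13 ALLOC][14-19 FREE][20-23 ALLOC][24-31 ALLOC][32-54 FREE]
Free blocks: [6 23] total_free=29 largest=23 -> 100*(29-23)/29 = 600/29 ≈ 20.690 -> rounds to 21

Answer: 21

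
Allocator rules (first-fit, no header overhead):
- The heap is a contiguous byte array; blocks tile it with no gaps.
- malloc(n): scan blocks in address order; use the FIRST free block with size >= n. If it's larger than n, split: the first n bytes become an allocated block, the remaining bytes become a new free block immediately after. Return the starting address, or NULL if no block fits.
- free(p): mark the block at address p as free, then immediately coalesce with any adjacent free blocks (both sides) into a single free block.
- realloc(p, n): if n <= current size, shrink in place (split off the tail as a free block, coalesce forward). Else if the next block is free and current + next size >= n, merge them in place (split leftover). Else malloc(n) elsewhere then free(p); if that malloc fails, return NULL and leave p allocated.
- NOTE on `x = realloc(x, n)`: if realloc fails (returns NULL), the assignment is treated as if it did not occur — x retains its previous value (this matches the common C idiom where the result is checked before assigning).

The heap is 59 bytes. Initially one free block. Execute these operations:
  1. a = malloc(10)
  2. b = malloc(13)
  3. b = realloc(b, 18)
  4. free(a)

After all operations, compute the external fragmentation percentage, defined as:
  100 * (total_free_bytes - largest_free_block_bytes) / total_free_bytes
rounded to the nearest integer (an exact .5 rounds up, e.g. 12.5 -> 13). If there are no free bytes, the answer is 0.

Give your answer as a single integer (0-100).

Answer: 24

Derivation:
Op 1: a = malloc(10) -> a = 0; heap: [0-9 ALLOC][10-58 FREE]
Op 2: b = malloc(13) -> b = 10; heap: [0-9 ALLOC][10-22 ALLOC][23-58 FREE]
Op 3: b = realloc(b, 18) -> b = 10; heap: [0-9 ALLOC][10-27 ALLOC][28-58 FREE]
Op 4: free(a) -> (freed a); heap: [0-9 FREE][10-27 ALLOC][28-58 FREE]
Free blocks: [10 31] total_free=41 largest=31 -> 100*(41-31)/41 = 1000/41 ≈ 24.390 -> rounds to 24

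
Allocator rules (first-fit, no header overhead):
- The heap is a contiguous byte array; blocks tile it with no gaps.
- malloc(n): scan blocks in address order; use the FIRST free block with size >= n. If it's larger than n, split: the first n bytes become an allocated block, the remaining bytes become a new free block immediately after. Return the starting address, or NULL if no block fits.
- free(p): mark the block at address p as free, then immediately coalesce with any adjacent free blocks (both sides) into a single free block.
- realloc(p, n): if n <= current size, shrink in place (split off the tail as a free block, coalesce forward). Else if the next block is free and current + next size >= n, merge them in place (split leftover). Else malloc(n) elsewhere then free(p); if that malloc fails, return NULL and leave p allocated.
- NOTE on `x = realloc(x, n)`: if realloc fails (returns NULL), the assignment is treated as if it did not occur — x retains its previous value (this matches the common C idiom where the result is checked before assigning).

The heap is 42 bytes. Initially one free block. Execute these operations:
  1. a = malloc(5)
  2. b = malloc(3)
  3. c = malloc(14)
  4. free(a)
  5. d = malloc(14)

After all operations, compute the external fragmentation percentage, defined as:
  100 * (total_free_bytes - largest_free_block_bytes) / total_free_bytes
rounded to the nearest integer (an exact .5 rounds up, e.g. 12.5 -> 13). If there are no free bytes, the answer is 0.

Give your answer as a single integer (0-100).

Op 1: a = malloc(5) -> a = 0; heap: [0-4 ALLOC][5-41 FREE]
Op 2: b = malloc(3) -> b = 5; heap: [0-4 ALLOC][5-7 ALLOC][8-41 FREE]
Op 3: c = malloc(14) -> c = 8; heap: [0-4 ALLOC][5-7 ALLOC][8-21 ALLOC][22-41 FREE]
Op 4: free(a) -> (freed a); heap: [0-4 FREE][5-7 ALLOC][8-21 ALLOC][22-41 FREE]
Op 5: d = malloc(14) -> d = 22; heap: [0-4 FREE][5-7 ALLOC][8-21 ALLOC][22-35 ALLOC][36-41 FREE]
Free blocks: [5 6] total_free=11 largest=6 -> 100*(11-6)/11 = 500/11 ≈ 45.455 -> rounds to 45

Answer: 45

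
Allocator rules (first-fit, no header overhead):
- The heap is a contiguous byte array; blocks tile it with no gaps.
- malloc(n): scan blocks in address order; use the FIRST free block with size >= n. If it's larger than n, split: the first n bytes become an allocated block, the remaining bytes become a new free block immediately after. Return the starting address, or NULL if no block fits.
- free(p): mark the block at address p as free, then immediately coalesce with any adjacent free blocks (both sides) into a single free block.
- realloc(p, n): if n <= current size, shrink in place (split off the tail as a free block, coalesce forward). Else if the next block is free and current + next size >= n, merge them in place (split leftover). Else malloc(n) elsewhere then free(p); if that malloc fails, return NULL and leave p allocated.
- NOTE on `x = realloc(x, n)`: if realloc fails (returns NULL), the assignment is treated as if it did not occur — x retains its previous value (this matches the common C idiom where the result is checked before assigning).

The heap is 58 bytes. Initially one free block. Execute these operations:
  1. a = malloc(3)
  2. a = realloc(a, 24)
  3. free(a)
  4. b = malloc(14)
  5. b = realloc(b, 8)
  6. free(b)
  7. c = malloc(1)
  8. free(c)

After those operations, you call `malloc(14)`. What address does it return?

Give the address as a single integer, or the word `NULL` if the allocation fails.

Answer: 0

Derivation:
Op 1: a = malloc(3) -> a = 0; heap: [0-2 ALLOC][3-57 FREE]
Op 2: a = realloc(a, 24) -> a = 0; heap: [0-23 ALLOC][24-57 FREE]
Op 3: free(a) -> (freed a); heap: [0-57 FREE]
Op 4: b = malloc(14) -> b = 0; heap: [0-13 ALLOC][14-57 FREE]
Op 5: b = realloc(b, 8) -> b = 0; heap: [0-7 ALLOC][8-57 FREE]
Op 6: free(b) -> (freed b); heap: [0-57 FREE]
Op 7: c = malloc(1) -> c = 0; heap: [0-0 ALLOC][1-57 FREE]
Op 8: free(c) -> (freed c); heap: [0-57 FREE]
malloc(14): first-fit scan over [0-57 FREE] -> 0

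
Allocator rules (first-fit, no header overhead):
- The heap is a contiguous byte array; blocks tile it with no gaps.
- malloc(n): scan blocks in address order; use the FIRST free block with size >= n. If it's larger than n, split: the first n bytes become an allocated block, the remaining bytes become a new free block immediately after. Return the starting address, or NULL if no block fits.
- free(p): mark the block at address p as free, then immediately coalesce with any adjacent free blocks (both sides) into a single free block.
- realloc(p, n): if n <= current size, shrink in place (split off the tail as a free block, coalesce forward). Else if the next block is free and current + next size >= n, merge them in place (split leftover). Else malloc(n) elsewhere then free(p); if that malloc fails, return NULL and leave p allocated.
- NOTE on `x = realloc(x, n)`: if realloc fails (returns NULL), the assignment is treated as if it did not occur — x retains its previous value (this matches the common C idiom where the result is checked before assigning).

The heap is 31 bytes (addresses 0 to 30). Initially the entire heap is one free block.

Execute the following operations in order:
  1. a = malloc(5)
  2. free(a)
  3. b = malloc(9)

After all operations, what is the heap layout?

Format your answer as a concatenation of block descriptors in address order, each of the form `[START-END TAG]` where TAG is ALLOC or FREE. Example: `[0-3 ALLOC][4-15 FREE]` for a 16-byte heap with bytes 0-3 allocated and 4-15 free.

Op 1: a = malloc(5) -> a = 0; heap: [0-4 ALLOC][5-30 FREE]
Op 2: free(a) -> (freed a); heap: [0-30 FREE]
Op 3: b = malloc(9) -> b = 0; heap: [0-8 ALLOC][9-30 FREE]

Answer: [0-8 ALLOC][9-30 FREE]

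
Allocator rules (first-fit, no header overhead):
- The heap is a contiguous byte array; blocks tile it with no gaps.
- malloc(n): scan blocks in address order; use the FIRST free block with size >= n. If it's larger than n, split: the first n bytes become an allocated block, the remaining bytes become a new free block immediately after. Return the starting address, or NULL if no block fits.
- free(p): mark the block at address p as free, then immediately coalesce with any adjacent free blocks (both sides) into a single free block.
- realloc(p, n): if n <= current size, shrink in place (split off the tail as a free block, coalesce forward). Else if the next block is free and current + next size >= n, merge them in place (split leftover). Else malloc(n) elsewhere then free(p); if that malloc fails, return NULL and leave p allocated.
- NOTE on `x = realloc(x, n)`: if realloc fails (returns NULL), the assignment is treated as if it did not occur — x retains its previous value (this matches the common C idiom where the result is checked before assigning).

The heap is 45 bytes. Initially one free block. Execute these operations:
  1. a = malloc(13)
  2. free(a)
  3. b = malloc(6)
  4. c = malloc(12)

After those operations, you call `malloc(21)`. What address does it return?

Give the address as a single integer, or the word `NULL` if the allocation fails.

Op 1: a = malloc(13) -> a = 0; heap: [0-12 ALLOC][13-44 FREE]
Op 2: free(a) -> (freed a); heap: [0-44 FREE]
Op 3: b = malloc(6) -> b = 0; heap: [0-5 ALLOC][6-44 FREE]
Op 4: c = malloc(12) -> c = 6; heap: [0-5 ALLOC][6-17 ALLOC][18-44 FREE]
malloc(21): first-fit scan over [0-5 ALLOC][6-17 ALLOC][18-44 FREE] -> 18

Answer: 18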